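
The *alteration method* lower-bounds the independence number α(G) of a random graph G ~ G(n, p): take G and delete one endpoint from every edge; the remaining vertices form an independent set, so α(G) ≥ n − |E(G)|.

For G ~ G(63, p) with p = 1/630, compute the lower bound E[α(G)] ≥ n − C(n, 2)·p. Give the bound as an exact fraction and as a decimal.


E[|E(G)|] = C(63, 2)·p = 1953 · (1/630) = 31/10.
E[α(G)] ≥ n − E[|E(G)|] = 63 − 31/10 = 599/10.
Numerically: ≈ 59.900000.
(This is only a lower bound; the true E[α(G)] may be larger.)

E[α(G)] ≥ 599/10 ≈ 59.900000.


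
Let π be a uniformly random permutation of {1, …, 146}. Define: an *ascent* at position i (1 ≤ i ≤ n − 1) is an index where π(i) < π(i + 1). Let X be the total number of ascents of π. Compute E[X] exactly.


Write X = Σ X_I over i = 1, …, 145, with X_I the indicator of one ascent.
There are 145 indicators.
For each fixed i, the pair (π(i), π(i+1)) is a uniformly random ordered pair of distinct values from {1, …, 146}; by symmetry P[π(i) < π(i+1)] = 1/2.
By linearity: E[X] = 145 · (1/2) = (146 − 1) · (1/2) = 145/2 ≈ 72.500000.

E[X] = 145/2 = 72.500000.


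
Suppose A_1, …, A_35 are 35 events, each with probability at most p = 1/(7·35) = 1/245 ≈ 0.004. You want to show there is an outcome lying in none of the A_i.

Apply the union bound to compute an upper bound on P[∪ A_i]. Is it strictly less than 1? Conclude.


Union bound: P[∪_{i=1}^{35} A_i] ≤ Σ_i P[A_i] ≤ 35·p = 35·(1/245) = 1/7.
Numerically: 1/7 ≈ 0.143.
Is 1/7 < 1? YES.
Since P[∪ A_i] ≤ 1/7 < 1, the complement has P[∩ A_i^c] ≥ 1 − 1/7 = 6/7 > 0, so some outcome avoids every A_i.

35·p = 1/7 ≈ 0.143; existence CERTIFIED by the union bound.


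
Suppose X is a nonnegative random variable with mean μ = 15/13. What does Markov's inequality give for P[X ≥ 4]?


μ = E[X] = 15/13, a = 4.
Markov: P[X ≥ 4] ≤ μ/a = (15/13)/4 = 15/52.
Numerically: ≈ 0.288462.
(Since a = 4 > μ = 1.153846, the bound 15/52 is < 1 and informative.)

P[X ≥ 4] ≤ 15/52 ≈ 0.288462.


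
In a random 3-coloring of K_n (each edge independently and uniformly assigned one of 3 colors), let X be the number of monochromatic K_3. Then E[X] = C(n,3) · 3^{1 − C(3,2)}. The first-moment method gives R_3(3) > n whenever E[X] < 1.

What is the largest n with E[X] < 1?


We need C(n, 3) · 3^{1 − 3} < 1, i.e. C(n, 3) < 3^{3 − 1} = 9.
Check values of n near the boundary:
  n = 3: C(3, 3) = 1; 1 < 9? YES
  n = 4: C(4, 3) = 4; 4 < 9? YES
  n = 5: C(5, 3) = 10; 10 < 9? NO
  n = 6: C(6, 3) = 20; 20 < 9? NO
The largest n with C(n, 3) < 9 is n = 4 (where E[X] = 4/9 ≈ 0.4444). Hence R_3(3) > 4, i.e. R_3(3) ≥ 5.

Largest n = 4; hence R_3(3) > 4.


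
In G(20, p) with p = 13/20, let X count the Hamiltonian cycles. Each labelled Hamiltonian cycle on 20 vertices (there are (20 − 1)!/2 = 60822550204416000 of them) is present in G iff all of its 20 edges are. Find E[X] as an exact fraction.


K_20 has (20 − 1)!/2 = 60822550204416000 labelled Hamiltonian cycles.
For each such Hamiltonian cycle H, let X_H = 1 if all 20 edges of H are present in G. Then P[X_H = 1] = p^{20} = (13/20)^{20} = 19004963774880799438801/104857600000000000000000000.
Summing the indicators: E[X] = Σ_H E[X_H] = 60822550204416000 · p^{20} = 60822550204416000 · 19004963774880799438801/104857600000000000000000000 = 282209561360057334695429506990221/25600000000000000000.
Numerically: E[X] ≈ 1.1e+13.

E[X] = 60822550204416000 · (13/20)^{20} = 282209561360057334695429506990221/25600000000000000000 ≈ 1.1e+13.


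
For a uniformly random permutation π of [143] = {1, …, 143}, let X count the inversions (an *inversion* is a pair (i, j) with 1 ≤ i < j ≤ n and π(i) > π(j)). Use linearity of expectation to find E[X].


Write X = Σ X_I over the C(143, 2) = 10153 pairs i < j, with X_I the indicator of one inversion.
There are 10153 indicators.
For each fixed pair i < j, the values π(i) and π(j) are two distinct elements of {1, …, 143} in uniformly random order; by symmetry P[π(i) > π(j)] = 1/2.
By linearity: E[X] = 10153 · (1/2) = C(143, 2) · (1/2) = 10153/2 = 10153/2 ≈ 5076.50000.

E[X] = 10153/2 = 5076.50000.


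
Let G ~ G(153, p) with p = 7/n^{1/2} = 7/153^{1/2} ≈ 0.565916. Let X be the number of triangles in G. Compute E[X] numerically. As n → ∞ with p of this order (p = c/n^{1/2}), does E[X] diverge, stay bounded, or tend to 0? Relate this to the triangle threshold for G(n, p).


Number of potential triangles: C(153, 3) = 585276.
Each occurs with probability p³ ≈ (0.565916)³ ≈ 1.81241219e-01.
By linearity: E[X] = C(153, 3)·p³ ≈ 585276 · 1.81241219e-01 ≈ 106076.135521.
Since α = 1/2 < 1, p = c/n^{1/2} ≫ 1/n is above the triangle threshold p ~ 1/n. Asymptotically E[X] ~ (c³/6)·n^{3(1−α)} = (7³/6)·n^{1.5} → ∞; triangles are abundant w.h.p.

E[X] ≈ 106076.135521; in regime p = Θ(1/n^{1/2}) E[X] diverges (above the triangle threshold p ~ 1/n).


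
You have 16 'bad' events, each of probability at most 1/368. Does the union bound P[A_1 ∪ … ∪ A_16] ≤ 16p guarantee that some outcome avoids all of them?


Union bound: P[∪_{i=1}^{16} A_i] ≤ Σ_i P[A_i] ≤ 16·p = 16·(1/368) = 1/23.
Numerically: 1/23 ≈ 0.0434783.
Is 1/23 < 1? YES.
Since P[∪ A_i] ≤ 1/23 < 1, the complement has P[∩ A_i^c] ≥ 1 − 1/23 = 22/23 > 0, so some outcome avoids every A_i.

16·p = 1/23 ≈ 0.0434783; existence CERTIFIED by the union bound.


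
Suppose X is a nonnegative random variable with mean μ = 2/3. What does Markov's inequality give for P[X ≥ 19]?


μ = E[X] = 2/3, a = 19.
Markov: P[X ≥ 19] ≤ μ/a = (2/3)/19 = 2/57.
Numerically: ≈ 0.0351.
(Since a = 19 > μ = 0.6667, the bound 2/57 is < 1 and informative.)

P[X ≥ 19] ≤ 2/57 ≈ 0.0351.


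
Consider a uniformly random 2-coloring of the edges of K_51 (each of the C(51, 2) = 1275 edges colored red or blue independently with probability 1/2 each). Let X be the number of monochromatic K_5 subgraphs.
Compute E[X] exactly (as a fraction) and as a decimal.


Let X = Σ_S X_S over the C(51, 5) = 2349060 subsets S of size 5, where X_S = 1 if the K_5 on S is monochromatic.
For a fixed S, the K_5 on S has C(5, 2) = 10 edges. P[all 10 edges red] = (1/2)^10, and likewise for blue, so P[monochromatic] = 2·(1/2)^10 = 2^{1 − 10} = 1/512.
By linearity: E[X] = C(51, 5) · 2^{1 − 10} = 2349060 · 1/512 = 587265/128.
Numerically: E[X] ≈ 4588.007812.

E[X] = C(51,5)·2^(1−C(5,2)) = 587265/128 ≈ 4588.007812.


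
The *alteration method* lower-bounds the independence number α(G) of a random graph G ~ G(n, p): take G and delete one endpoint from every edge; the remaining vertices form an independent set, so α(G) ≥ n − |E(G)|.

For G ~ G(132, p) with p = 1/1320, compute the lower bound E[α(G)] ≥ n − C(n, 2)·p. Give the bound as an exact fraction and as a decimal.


E[|E(G)|] = C(132, 2)·p = 8646 · (1/1320) = 131/20.
E[α(G)] ≥ n − E[|E(G)|] = 132 − 131/20 = 2509/20.
Numerically: ≈ 125.450000.
(This is only a lower bound; the true E[α(G)] may be larger.)

E[α(G)] ≥ 2509/20 ≈ 125.450000.


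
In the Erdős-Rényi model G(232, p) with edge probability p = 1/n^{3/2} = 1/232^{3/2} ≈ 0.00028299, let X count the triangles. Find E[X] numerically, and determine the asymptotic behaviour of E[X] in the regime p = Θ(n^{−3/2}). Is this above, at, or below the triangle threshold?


Number of potential triangles: C(232, 3) = 2054360.
Each occurs with probability p³ ≈ (0.00028299)³ ≈ 2.2662304e-11.
By linearity: E[X] = C(232, 3)·p³ ≈ 2054360 · 2.2662304e-11 ≈ 0.00005.
Since α = 3/2 > 1, p = c/n^{3/2} = o(1/n) is below the triangle threshold p ~ 1/n. Asymptotically E[X] ~ (c³/6)·n^{3(1−α)} = (1³/6)·n^{-1.5} → 0, so by Markov's inequality G has no triangles w.h.p.

E[X] ≈ 0.00005; in regime p = Θ(1/n^{3/2}) E[X] tends to 0 (below the triangle threshold p ~ 1/n).


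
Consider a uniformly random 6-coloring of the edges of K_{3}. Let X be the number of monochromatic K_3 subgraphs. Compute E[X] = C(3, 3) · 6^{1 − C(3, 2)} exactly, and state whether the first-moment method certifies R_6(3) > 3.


E[X] = C(3, 3) · 6^{1 − 3} = 1 · 6^{−2} = 1/36.
As a reduced fraction: E[X] = 1/36 ≈ 0.027778.
Is E[X] < 1? YES.
Since E[X] < 1, there exists a 6-coloring of K_{3} with no monochromatic K_3; hence R_6(3) > 3.

E[X] = 1/36 ≈ 0.027778; E[X] < 1, so R_6(3) > 3.


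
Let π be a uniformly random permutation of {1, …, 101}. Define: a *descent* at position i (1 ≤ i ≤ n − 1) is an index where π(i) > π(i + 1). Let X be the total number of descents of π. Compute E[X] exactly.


Write X = Σ X_I over i = 1, …, 100, with X_I the indicator of one descent.
There are 100 indicators.
For each fixed i, the pair (π(i), π(i+1)) is a uniformly random ordered pair of distinct values from {1, …, 101}; by symmetry P[π(i) > π(i+1)] = 1/2.
By linearity: E[X] = 100 · (1/2) = (101 − 1) · (1/2) = 50 ≈ 50.00000.

E[X] = 50 = 50.00000.


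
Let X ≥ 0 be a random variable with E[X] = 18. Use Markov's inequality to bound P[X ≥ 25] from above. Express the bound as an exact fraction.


μ = E[X] = 18, a = 25.
Markov: P[X ≥ 25] ≤ μ/a = (18)/25 = 18/25.
Numerically: ≈ 0.72000.
(Since a = 25 > μ = 18.00000, the bound 18/25 is < 1 and informative.)

P[X ≥ 25] ≤ 18/25 ≈ 0.72000.


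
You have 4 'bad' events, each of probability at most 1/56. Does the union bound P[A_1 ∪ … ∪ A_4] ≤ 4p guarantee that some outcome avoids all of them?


Union bound: P[∪_{i=1}^{4} A_i] ≤ Σ_i P[A_i] ≤ 4·p = 4·(1/56) = 1/14.
Numerically: 1/14 ≈ 0.071429.
Is 1/14 < 1? YES.
Since P[∪ A_i] ≤ 1/14 < 1, the complement has P[∩ A_i^c] ≥ 1 − 1/14 = 13/14 > 0, so some outcome avoids every A_i.

4·p = 1/14 ≈ 0.071429; existence CERTIFIED by the union bound.


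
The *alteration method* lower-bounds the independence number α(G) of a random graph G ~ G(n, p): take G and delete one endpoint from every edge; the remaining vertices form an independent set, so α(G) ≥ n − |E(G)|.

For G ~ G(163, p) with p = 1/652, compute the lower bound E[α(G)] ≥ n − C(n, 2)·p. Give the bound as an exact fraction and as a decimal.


E[|E(G)|] = C(163, 2)·p = 13203 · (1/652) = 81/4.
E[α(G)] ≥ n − E[|E(G)|] = 163 − 81/4 = 571/4.
Numerically: ≈ 142.750.
(This is only a lower bound; the true E[α(G)] may be larger.)

E[α(G)] ≥ 571/4 ≈ 142.750.


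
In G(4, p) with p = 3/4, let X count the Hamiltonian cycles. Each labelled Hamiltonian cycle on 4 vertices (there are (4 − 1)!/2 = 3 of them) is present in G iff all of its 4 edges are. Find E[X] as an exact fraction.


K_4 has (4 − 1)!/2 = 3 labelled Hamiltonian cycles.
For each such Hamiltonian cycle H, let X_H = 1 if all 4 edges of H are present in G. Then P[X_H = 1] = p^{4} = (3/4)^{4} = 81/256.
Summing the indicators: E[X] = Σ_H E[X_H] = 3 · p^{4} = 3 · 81/256 = 243/256.
Numerically: E[X] ≈ 0.9492.

E[X] = 3 · (3/4)^{4} = 243/256 ≈ 0.9492.


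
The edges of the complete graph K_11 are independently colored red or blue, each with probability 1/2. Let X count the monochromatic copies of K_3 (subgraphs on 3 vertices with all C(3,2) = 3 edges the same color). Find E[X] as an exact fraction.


Let X = Σ_S X_S over the C(11, 3) = 165 subsets S of size 3, where X_S = 1 if the K_3 on S is monochromatic.
For a fixed S, the K_3 on S has C(3, 2) = 3 edges. P[all 3 edges red] = (1/2)^3, and likewise for blue, so P[monochromatic] = 2·(1/2)^3 = 2^{1 − 3} = 1/4.
By linearity: E[X] = C(11, 3) · 2^{1 − 3} = 165 · 1/4 = 165/4.
Numerically: E[X] ≈ 41.2500.

E[X] = C(11,3)·2^(1−C(3,2)) = 165/4 ≈ 41.2500.


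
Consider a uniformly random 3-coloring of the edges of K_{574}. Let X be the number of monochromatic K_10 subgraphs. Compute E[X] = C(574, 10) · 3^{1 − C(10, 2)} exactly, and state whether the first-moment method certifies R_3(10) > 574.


E[X] = C(574, 10) · 3^{1 − 45} = 988824035203816502691 · 3^{−44} = 988824035203816502691/984770902183611232881.
As a reduced fraction: E[X] = 109869337244868500299/109418989131512359209 ≈ 1.00412.
Is E[X] < 1? NO.
Since E[X] ≥ 1, the first-moment bound is inconclusive at n = 574; it does NOT by itself certify R_3(10) > 574.

E[X] = 109869337244868500299/109418989131512359209 ≈ 1.00412; E[X] ≥ 1; first-moment method inconclusive here.


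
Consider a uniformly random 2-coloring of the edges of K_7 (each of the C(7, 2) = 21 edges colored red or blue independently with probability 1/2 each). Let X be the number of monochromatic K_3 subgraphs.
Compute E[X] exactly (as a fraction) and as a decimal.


Let X = Σ_S X_S over the C(7, 3) = 35 subsets S of size 3, where X_S = 1 if the K_3 on S is monochromatic.
For a fixed S, the K_3 on S has C(3, 2) = 3 edges. P[all 3 edges red] = (1/2)^3, and likewise for blue, so P[monochromatic] = 2·(1/2)^3 = 2^{1 − 3} = 1/4.
Summing: E[X] = C(7, 3) · 2^{1 − 3} = 35 · 1/4 = 35/4.
Numerically: E[X] ≈ 8.750.

E[X] = C(7,3)·2^(1−C(3,2)) = 35/4 ≈ 8.750.


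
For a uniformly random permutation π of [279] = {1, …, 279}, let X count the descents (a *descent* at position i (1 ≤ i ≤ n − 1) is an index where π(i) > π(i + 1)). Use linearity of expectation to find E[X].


Write X = Σ X_I over i = 1, …, 278, with X_I the indicator of one descent.
There are 278 indicators.
For each fixed i, the pair (π(i), π(i+1)) is a uniformly random ordered pair of distinct values from {1, …, 279}; by symmetry P[π(i) > π(i+1)] = 1/2.
By linearity: E[X] = 278 · (1/2) = (279 − 1) · (1/2) = 139 ≈ 139.000000.

E[X] = 139 = 139.000000.


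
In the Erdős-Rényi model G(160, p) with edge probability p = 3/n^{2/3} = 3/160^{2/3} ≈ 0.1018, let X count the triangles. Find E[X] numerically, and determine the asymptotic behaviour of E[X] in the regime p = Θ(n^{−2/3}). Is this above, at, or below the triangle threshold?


Number of potential triangles: C(160, 3) = 669920.
Each occurs with probability p³ ≈ (0.1018)³ ≈ 1.054688e-03.
By linearity: E[X] = C(160, 3)·p³ ≈ 669920 · 1.054688e-03 ≈ 706.5563.
Since α = 2/3 < 1, p = c/n^{2/3} ≫ 1/n is above the triangle threshold p ~ 1/n. Asymptotically E[X] ~ (c³/6)·n^{3(1−α)} = (3³/6)·n^{1} → ∞; triangles are abundant w.h.p.

E[X] ≈ 706.5563; in regime p = Θ(1/n^{2/3}) E[X] diverges (above the triangle threshold p ~ 1/n).


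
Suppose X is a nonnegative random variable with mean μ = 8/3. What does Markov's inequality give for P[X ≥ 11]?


μ = E[X] = 8/3, a = 11.
Markov: P[X ≥ 11] ≤ μ/a = (8/3)/11 = 8/33.
Numerically: ≈ 0.242424.
(Since a = 11 > μ = 2.666667, the bound 8/33 is < 1 and informative.)

P[X ≥ 11] ≤ 8/33 ≈ 0.242424.


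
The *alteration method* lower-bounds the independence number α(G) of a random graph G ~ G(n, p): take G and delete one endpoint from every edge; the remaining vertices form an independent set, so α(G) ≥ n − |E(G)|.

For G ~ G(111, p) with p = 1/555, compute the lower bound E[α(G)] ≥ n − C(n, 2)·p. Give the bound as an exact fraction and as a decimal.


E[|E(G)|] = C(111, 2)·p = 6105 · (1/555) = 11.
E[α(G)] ≥ n − E[|E(G)|] = 111 − 11 = 100.
Numerically: ≈ 100.000000.
(This is only a lower bound; the true E[α(G)] may be larger.)

E[α(G)] ≥ 100 ≈ 100.000000.


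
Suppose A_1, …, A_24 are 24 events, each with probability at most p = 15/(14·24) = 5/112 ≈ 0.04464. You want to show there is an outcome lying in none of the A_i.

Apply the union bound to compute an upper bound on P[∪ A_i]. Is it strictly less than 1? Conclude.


Union bound: P[∪_{i=1}^{24} A_i] ≤ Σ_i P[A_i] ≤ 24·p = 24·(5/112) = 15/14.
Numerically: 15/14 ≈ 1.07143.
Is 15/14 < 1? NO.
Since the bound 15/14 is ≥ 1, the union bound is uninformative here; it does NOT by itself certify existence.

24·p = 15/14 ≈ 1.07143; existence NOT certified by the union bound.


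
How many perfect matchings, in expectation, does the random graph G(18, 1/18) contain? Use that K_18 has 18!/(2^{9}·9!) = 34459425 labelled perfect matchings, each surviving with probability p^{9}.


K_18 has 18!/(2^{9}·9!) = 34459425 labelled perfect matchings.
For each such perfect matching H, let X_H = 1 if all 9 edges of H are present in G. Then P[X_H = 1] = p^{9} = (1/18)^{9} = 1/198359290368.
By linearity of expectation: E[X] = Σ_H E[X_H] = 34459425 · p^{9} = 34459425 · 1/198359290368 = 425425/2448880128.
Numerically: E[X] ≈ 0.000174.

E[X] = 34459425 · (1/18)^{9} = 425425/2448880128 ≈ 0.000174.


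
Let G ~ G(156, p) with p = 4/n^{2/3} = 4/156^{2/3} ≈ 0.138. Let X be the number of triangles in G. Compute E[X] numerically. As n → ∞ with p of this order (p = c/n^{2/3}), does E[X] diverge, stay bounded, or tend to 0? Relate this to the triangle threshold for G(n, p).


Number of potential triangles: C(156, 3) = 620620.
Each occurs with probability p³ ≈ (0.138)³ ≈ 2.629849e-03.
By linearity: E[X] = C(156, 3)·p³ ≈ 620620 · 2.629849e-03 ≈ 1632.1368.
Since α = 2/3 < 1, p = c/n^{2/3} ≫ 1/n is above the triangle threshold p ~ 1/n. Asymptotically E[X] ~ (c³/6)·n^{3(1−α)} = (4³/6)·n^{1} → ∞; triangles are abundant w.h.p.

E[X] ≈ 1632.1368; in regime p = Θ(1/n^{2/3}) E[X] diverges (above the triangle threshold p ~ 1/n).


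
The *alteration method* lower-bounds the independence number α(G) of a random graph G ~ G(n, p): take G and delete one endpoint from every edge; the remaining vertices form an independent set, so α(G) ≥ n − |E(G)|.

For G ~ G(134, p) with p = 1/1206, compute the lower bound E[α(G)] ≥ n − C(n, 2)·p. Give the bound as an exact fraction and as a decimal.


E[|E(G)|] = C(134, 2)·p = 8911 · (1/1206) = 133/18.
E[α(G)] ≥ n − E[|E(G)|] = 134 − 133/18 = 2279/18.
Numerically: ≈ 126.611.
(This is only a lower bound; the true E[α(G)] may be larger.)

E[α(G)] ≥ 2279/18 ≈ 126.611.


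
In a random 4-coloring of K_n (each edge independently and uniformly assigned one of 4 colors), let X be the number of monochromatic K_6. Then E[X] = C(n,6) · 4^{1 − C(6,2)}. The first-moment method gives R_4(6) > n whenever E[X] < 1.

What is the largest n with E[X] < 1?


We need C(n, 6) · 4^{1 − 15} < 1, i.e. C(n, 6) < 4^{15 − 1} = 268435456.
Check values of n near the boundary:
  n = 72: C(72, 6) = 156238908; 156238908 < 268435456? YES
  n = 73: C(73, 6) = 170230452; 170230452 < 268435456? YES
  n = 74: C(74, 6) = 185250786; 185250786 < 268435456? YES
  n = 75: C(75, 6) = 201359550; 201359550 < 268435456? YES
  n = 76: C(76, 6) = 218618940; 218618940 < 268435456? YES
  n = 77: C(77, 6) = 237093780; 237093780 < 268435456? YES
  n = 78: C(78, 6) = 256851595; 256851595 < 268435456? YES
  n = 79: C(79, 6) = 277962685; 277962685 < 268435456? NO
  n = 80: C(80, 6) = 300500200; 300500200 < 268435456? NO
The largest n with C(n, 6) < 268435456 is n = 78 (where E[X] = 256851595/268435456 ≈ 0.957). Hence R_4(6) > 78, i.e. R_4(6) ≥ 79.

Largest n = 78; hence R_4(6) > 78.


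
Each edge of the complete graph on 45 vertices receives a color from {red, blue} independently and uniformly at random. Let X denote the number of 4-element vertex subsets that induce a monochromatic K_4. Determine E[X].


Let X = Σ_S X_S over the C(45, 4) = 148995 subsets S of size 4, where X_S = 1 if the K_4 on S is monochromatic.
For a fixed S, the K_4 on S has C(4, 2) = 6 edges. P[all 6 edges red] = (1/2)^6, and likewise for blue, so P[monochromatic] = 2·(1/2)^6 = 2^{1 − 6} = 1/32.
Summing: E[X] = C(45, 4) · 2^{1 − 6} = 148995 · 1/32 = 148995/32.
Numerically: E[X] ≈ 4656.0938.

E[X] = C(45,4)·2^(1−C(4,2)) = 148995/32 ≈ 4656.0938.


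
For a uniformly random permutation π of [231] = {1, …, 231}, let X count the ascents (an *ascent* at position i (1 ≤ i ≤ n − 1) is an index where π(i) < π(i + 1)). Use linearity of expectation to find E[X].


Write X = Σ X_I over i = 1, …, 230, with X_I the indicator of one ascent.
There are 230 indicators.
For each fixed i, the pair (π(i), π(i+1)) is a uniformly random ordered pair of distinct values from {1, …, 231}; by symmetry P[π(i) < π(i+1)] = 1/2.
By linearity: E[X] = 230 · (1/2) = (231 − 1) · (1/2) = 115 ≈ 115.0000.

E[X] = 115 = 115.0000.


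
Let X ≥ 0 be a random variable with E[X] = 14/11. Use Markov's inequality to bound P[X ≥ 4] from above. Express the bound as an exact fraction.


μ = E[X] = 14/11, a = 4.
Markov: P[X ≥ 4] ≤ μ/a = (14/11)/4 = 7/22.
Numerically: ≈ 0.3182.
(Since a = 4 > μ = 1.2727, the bound 7/22 is < 1 and informative.)

P[X ≥ 4] ≤ 7/22 ≈ 0.3182.


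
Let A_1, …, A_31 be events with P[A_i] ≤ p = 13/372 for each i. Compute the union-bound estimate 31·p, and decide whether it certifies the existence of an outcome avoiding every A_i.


Union bound: P[∪_{i=1}^{31} A_i] ≤ Σ_i P[A_i] ≤ 31·p = 31·(13/372) = 13/12.
Numerically: 13/12 ≈ 1.0833333.
Is 13/12 < 1? NO.
Since the bound 13/12 is ≥ 1, the union bound is uninformative here; it does NOT by itself certify existence.

31·p = 13/12 ≈ 1.0833333; existence NOT certified by the union bound.


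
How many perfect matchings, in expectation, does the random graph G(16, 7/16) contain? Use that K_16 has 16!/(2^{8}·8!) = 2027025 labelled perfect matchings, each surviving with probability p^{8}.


K_16 has 16!/(2^{8}·8!) = 2027025 labelled perfect matchings.
For each such perfect matching H, let X_H = 1 if all 8 edges of H are present in G. Then P[X_H = 1] = p^{8} = (7/16)^{8} = 5764801/4294967296.
By linearity: E[X] = Σ_H E[X_H] = 2027025 · p^{8} = 2027025 · 5764801/4294967296 = 11685395747025/4294967296.
Numerically: E[X] ≈ 2720.72.

E[X] = 2027025 · (7/16)^{8} = 11685395747025/4294967296 ≈ 2720.72.


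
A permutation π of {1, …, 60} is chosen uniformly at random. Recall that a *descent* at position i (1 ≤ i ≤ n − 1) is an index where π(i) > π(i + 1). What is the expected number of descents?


Write X = Σ X_I over i = 1, …, 59, with X_I the indicator of one descent.
There are 59 indicators.
For each fixed i, the pair (π(i), π(i+1)) is a uniformly random ordered pair of distinct values from {1, …, 60}; by symmetry P[π(i) > π(i+1)] = 1/2.
By linearity: E[X] = 59 · (1/2) = (60 − 1) · (1/2) = 59/2 ≈ 29.5000.

E[X] = 59/2 = 29.5000.


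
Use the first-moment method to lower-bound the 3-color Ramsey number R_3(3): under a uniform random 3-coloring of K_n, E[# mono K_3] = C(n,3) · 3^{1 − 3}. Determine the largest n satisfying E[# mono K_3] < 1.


We need C(n, 3) · 3^{1 − 3} < 1, i.e. C(n, 3) < 3^{3 − 1} = 9.
Check values of n near the boundary:
  n = 3: C(3, 3) = 1; 1 < 9? YES
  n = 4: C(4, 3) = 4; 4 < 9? YES
  n = 5: C(5, 3) = 10; 10 < 9? NO
The largest n with C(n, 3) < 9 is n = 4 (where E[X] = 4/9 ≈ 0.444). Hence R_3(3) > 4, i.e. R_3(3) ≥ 5.

Largest n = 4; hence R_3(3) > 4.


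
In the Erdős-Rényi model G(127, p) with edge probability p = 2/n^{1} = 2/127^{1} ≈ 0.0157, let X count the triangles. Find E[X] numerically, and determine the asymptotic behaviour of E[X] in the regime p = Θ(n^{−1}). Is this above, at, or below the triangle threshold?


Number of potential triangles: C(127, 3) = 333375.
Each occurs with probability p³ ≈ (0.0157)³ ≈ 3.90552e-06.
By linearity: E[X] = C(127, 3)·p³ ≈ 333375 · 3.90552e-06 ≈ 1.302.
Here α = 1, so p = 2/n is exactly at the triangle threshold p ~ 1/n. Asymptotically E[X] → c³/6 = 2³/6 = 4/3 ≈ 1.333, a bounded constant. In this regime the triangle count is asymptotically Poisson(c³/6).

E[X] ≈ 1.302; in regime p = Θ(1/n^{1}) E[X] stays bounded (at the triangle threshold p ~ 1/n).


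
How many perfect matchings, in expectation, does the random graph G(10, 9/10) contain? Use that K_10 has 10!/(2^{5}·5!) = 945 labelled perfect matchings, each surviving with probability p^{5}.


K_10 has 10!/(2^{5}·5!) = 945 labelled perfect matchings.
For each such perfect matching H, let X_H = 1 if all 5 edges of H are present in G. Then P[X_H = 1] = p^{5} = (9/10)^{5} = 59049/100000.
By linearity of expectation: E[X] = Σ_H E[X_H] = 945 · p^{5} = 945 · 59049/100000 = 11160261/20000.
Numerically: E[X] ≈ 558.01.

E[X] = 945 · (9/10)^{5} = 11160261/20000 ≈ 558.01.


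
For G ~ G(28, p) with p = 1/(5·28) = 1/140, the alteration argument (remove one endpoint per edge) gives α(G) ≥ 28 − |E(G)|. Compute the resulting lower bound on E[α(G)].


E[|E(G)|] = C(28, 2)·p = 378 · (1/140) = 27/10.
E[α(G)] ≥ n − E[|E(G)|] = 28 − 27/10 = 253/10.
Numerically: ≈ 25.3000.
(This is only a lower bound; the true E[α(G)] may be larger.)

E[α(G)] ≥ 253/10 ≈ 25.3000.


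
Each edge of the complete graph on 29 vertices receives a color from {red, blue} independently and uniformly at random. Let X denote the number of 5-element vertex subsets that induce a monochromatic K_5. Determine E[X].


Let X = Σ_S X_S over the C(29, 5) = 118755 subsets S of size 5, where X_S = 1 if the K_5 on S is monochromatic.
For a fixed S, the K_5 on S has C(5, 2) = 10 edges. P[all 10 edges red] = (1/2)^10, and likewise for blue, so P[monochromatic] = 2·(1/2)^10 = 2^{1 − 10} = 1/512.
By linearity of expectation: E[X] = C(29, 5) · 2^{1 − 10} = 118755 · 1/512 = 118755/512.
Numerically: E[X] ≈ 231.943359.

E[X] = C(29,5)·2^(1−C(5,2)) = 118755/512 ≈ 231.943359.


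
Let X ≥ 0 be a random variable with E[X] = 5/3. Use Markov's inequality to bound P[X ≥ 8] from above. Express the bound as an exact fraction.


μ = E[X] = 5/3, a = 8.
Markov: P[X ≥ 8] ≤ μ/a = (5/3)/8 = 5/24.
Numerically: ≈ 0.2083.
(Since a = 8 > μ = 1.6667, the bound 5/24 is < 1 and informative.)

P[X ≥ 8] ≤ 5/24 ≈ 0.2083.


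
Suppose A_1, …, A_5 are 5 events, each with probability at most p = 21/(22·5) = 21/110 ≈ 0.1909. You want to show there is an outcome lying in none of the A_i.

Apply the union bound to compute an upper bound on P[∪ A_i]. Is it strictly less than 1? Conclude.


Union bound: P[∪_{i=1}^{5} A_i] ≤ Σ_i P[A_i] ≤ 5·p = 5·(21/110) = 21/22.
Numerically: 21/22 ≈ 0.9545.
Is 21/22 < 1? YES.
Since P[∪ A_i] ≤ 21/22 < 1, the complement has P[∩ A_i^c] ≥ 1 − 21/22 = 1/22 > 0, so some outcome avoids every A_i.

5·p = 21/22 ≈ 0.9545; existence CERTIFIED by the union bound.


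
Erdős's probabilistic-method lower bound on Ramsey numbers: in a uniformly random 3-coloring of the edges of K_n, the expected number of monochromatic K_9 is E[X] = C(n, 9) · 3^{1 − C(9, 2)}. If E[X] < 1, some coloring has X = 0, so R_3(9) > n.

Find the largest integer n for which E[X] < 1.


We need C(n, 9) · 3^{1 − 36} < 1, i.e. C(n, 9) < 3^{36 − 1} = 50031545098999707.
Check values of n near the boundary:
  n = 295: C(295, 9) = 41221140106119260; 41221140106119260 < 50031545098999707? YES
  n = 296: C(296, 9) = 42513789098994080; 42513789098994080 < 50031545098999707? YES
  n = 297: C(297, 9) = 43842345008337645; 43842345008337645 < 50031545098999707? YES
  n = 298: C(298, 9) = 45207677551849890; 45207677551849890 < 50031545098999707? YES
  n = 299: C(299, 9) = 46610674441390059; 46610674441390059 < 50031545098999707? YES
  n = 300: C(300, 9) = 48052241692154700; 48052241692154700 < 50031545098999707? YES
  n = 301: C(301, 9) = 49533303936090975; 49533303936090975 < 50031545098999707? YES
  n = 302: C(302, 9) = 51054804739588650; 51054804739588650 < 50031545098999707? NO
The largest n with C(n, 9) < 50031545098999707 is n = 301 (where E[X] = 16511101312030325/16677181699666569 ≈ 0.990). Hence R_3(9) > 301, i.e. R_3(9) ≥ 302.

Largest n = 301; hence R_3(9) > 301.


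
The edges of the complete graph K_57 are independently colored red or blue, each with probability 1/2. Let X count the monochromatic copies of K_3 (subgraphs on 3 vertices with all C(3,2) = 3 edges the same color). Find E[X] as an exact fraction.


Let X = Σ_S X_S over the C(57, 3) = 29260 subsets S of size 3, where X_S = 1 if the K_3 on S is monochromatic.
For a fixed S, the K_3 on S has C(3, 2) = 3 edges. P[all 3 edges red] = (1/2)^3, and likewise for blue, so P[monochromatic] = 2·(1/2)^3 = 2^{1 − 3} = 1/4.
Summing: E[X] = C(57, 3) · 2^{1 − 3} = 29260 · 1/4 = 7315.
Numerically: E[X] ≈ 7315.000.

E[X] = C(57,3)·2^(1−C(3,2)) = 7315 ≈ 7315.000.


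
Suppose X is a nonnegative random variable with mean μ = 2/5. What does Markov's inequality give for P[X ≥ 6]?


μ = E[X] = 2/5, a = 6.
Markov: P[X ≥ 6] ≤ μ/a = (2/5)/6 = 1/15.
Numerically: ≈ 0.066667.
(Since a = 6 > μ = 0.400000, the bound 1/15 is < 1 and informative.)

P[X ≥ 6] ≤ 1/15 ≈ 0.066667.


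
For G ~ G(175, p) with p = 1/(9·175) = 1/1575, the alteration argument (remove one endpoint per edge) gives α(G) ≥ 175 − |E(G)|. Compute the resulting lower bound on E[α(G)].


E[|E(G)|] = C(175, 2)·p = 15225 · (1/1575) = 29/3.
E[α(G)] ≥ n − E[|E(G)|] = 175 − 29/3 = 496/3.
Numerically: ≈ 165.33333.
(This is only a lower bound; the true E[α(G)] may be larger.)

E[α(G)] ≥ 496/3 ≈ 165.33333.


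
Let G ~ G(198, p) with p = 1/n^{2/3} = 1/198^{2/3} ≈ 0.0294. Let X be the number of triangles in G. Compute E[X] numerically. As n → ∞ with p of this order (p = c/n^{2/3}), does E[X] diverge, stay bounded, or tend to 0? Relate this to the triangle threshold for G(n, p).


Number of potential triangles: C(198, 3) = 1274196.
Each occurs with probability p³ ≈ (0.0294)³ ≈ 2.55076e-05.
By linearity: E[X] = C(198, 3)·p³ ≈ 1274196 · 2.55076e-05 ≈ 32.502.
Since α = 2/3 < 1, p = c/n^{2/3} ≫ 1/n is above the triangle threshold p ~ 1/n. Asymptotically E[X] ~ (c³/6)·n^{3(1−α)} = (1³/6)·n^{1} → ∞; triangles are abundant w.h.p.

E[X] ≈ 32.502; in regime p = Θ(1/n^{2/3}) E[X] diverges (above the triangle threshold p ~ 1/n).


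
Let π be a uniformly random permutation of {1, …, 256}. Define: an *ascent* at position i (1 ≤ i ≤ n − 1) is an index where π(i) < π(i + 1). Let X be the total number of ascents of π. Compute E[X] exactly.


Write X = Σ X_I over i = 1, …, 255, with X_I the indicator of one ascent.
There are 255 indicators.
For each fixed i, the pair (π(i), π(i+1)) is a uniformly random ordered pair of distinct values from {1, …, 256}; by symmetry P[π(i) < π(i+1)] = 1/2.
By linearity: E[X] = 255 · (1/2) = (256 − 1) · (1/2) = 255/2 ≈ 127.50000.

E[X] = 255/2 = 127.50000.


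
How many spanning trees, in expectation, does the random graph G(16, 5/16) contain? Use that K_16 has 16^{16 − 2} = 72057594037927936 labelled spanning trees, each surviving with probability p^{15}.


K_16 has 16^{16 − 2} = 72057594037927936 labelled spanning trees.
For each such spanning tree H, let X_H = 1 if all 15 edges of H are present in G. Then P[X_H = 1] = p^{15} = (5/16)^{15} = 30517578125/1152921504606846976.
By linearity of expectation: E[X] = Σ_H E[X_H] = 72057594037927936 · p^{15} = 72057594037927936 · 30517578125/1152921504606846976 = 30517578125/16.
Numerically: E[X] ≈ 1.91e+09.

E[X] = 72057594037927936 · (5/16)^{15} = 30517578125/16 ≈ 1.91e+09.


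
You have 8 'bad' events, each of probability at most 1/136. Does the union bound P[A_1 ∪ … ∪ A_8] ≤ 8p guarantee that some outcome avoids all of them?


Union bound: P[∪_{i=1}^{8} A_i] ≤ Σ_i P[A_i] ≤ 8·p = 8·(1/136) = 1/17.
Numerically: 1/17 ≈ 0.0588235.
Is 1/17 < 1? YES.
Since P[∪ A_i] ≤ 1/17 < 1, the complement has P[∩ A_i^c] ≥ 1 − 1/17 = 16/17 > 0, so some outcome avoids every A_i.

8·p = 1/17 ≈ 0.0588235; existence CERTIFIED by the union bound.


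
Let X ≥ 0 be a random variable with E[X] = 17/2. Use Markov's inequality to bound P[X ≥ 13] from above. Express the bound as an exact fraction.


μ = E[X] = 17/2, a = 13.
Markov: P[X ≥ 13] ≤ μ/a = (17/2)/13 = 17/26.
Numerically: ≈ 0.6538.
(Since a = 13 > μ = 8.5000, the bound 17/26 is < 1 and informative.)

P[X ≥ 13] ≤ 17/26 ≈ 0.6538.


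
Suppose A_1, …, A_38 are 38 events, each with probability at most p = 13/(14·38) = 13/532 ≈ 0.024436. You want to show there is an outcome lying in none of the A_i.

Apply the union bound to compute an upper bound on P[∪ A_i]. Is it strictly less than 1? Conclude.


Union bound: P[∪_{i=1}^{38} A_i] ≤ Σ_i P[A_i] ≤ 38·p = 38·(13/532) = 13/14.
Numerically: 13/14 ≈ 0.928571.
Is 13/14 < 1? YES.
Since P[∪ A_i] ≤ 13/14 < 1, the complement has P[∩ A_i^c] ≥ 1 − 13/14 = 1/14 > 0, so some outcome avoids every A_i.

38·p = 13/14 ≈ 0.928571; existence CERTIFIED by the union bound.


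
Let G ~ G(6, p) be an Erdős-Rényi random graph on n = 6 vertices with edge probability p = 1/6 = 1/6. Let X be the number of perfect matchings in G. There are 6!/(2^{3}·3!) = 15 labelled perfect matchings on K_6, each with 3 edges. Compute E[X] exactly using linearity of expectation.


K_6 has 6!/(2^{3}·3!) = 15 labelled perfect matchings.
For each such perfect matching H, let X_H = 1 if all 3 edges of H are present in G. Then P[X_H = 1] = p^{3} = (1/6)^{3} = 1/216.
Summing the indicators: E[X] = Σ_H E[X_H] = 15 · p^{3} = 15 · 1/216 = 5/72.
Numerically: E[X] ≈ 0.06944.

E[X] = 15 · (1/6)^{3} = 5/72 ≈ 0.06944.


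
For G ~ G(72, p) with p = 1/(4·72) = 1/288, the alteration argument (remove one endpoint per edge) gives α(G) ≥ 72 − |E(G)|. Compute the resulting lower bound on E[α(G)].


E[|E(G)|] = C(72, 2)·p = 2556 · (1/288) = 71/8.
E[α(G)] ≥ n − E[|E(G)|] = 72 − 71/8 = 505/8.
Numerically: ≈ 63.125.
(This is only a lower bound; the true E[α(G)] may be larger.)

E[α(G)] ≥ 505/8 ≈ 63.125.


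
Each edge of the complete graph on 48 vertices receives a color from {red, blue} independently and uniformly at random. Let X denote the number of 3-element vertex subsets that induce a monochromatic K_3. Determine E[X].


Let X = Σ_S X_S over the C(48, 3) = 17296 subsets S of size 3, where X_S = 1 if the K_3 on S is monochromatic.
For a fixed S, the K_3 on S has C(3, 2) = 3 edges. P[all 3 edges red] = (1/2)^3, and likewise for blue, so P[monochromatic] = 2·(1/2)^3 = 2^{1 − 3} = 1/4.
By linearity: E[X] = C(48, 3) · 2^{1 − 3} = 17296 · 1/4 = 4324.
Numerically: E[X] ≈ 4324.000.

E[X] = C(48,3)·2^(1−C(3,2)) = 4324 ≈ 4324.000.


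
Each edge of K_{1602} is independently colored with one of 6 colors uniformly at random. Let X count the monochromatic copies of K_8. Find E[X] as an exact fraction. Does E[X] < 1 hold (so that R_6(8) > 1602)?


E[X] = C(1602, 8) · 6^{1 − 28} = 1057248389245018627800 · 6^{−27} = 1057248389245018627800/1023490369077469249536.
As a reduced fraction: E[X] = 14684005406180814275/14215144014964850688 ≈ 1.03298.
Is E[X] < 1? NO.
Since E[X] ≥ 1, the first-moment bound is inconclusive at n = 1602; it does NOT by itself certify R_6(8) > 1602.

E[X] = 14684005406180814275/14215144014964850688 ≈ 1.03298; E[X] ≥ 1; first-moment method inconclusive here.


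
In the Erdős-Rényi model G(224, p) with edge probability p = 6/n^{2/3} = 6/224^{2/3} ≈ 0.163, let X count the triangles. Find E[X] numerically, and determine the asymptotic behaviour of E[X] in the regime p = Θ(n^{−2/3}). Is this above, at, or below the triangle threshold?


Number of potential triangles: C(224, 3) = 1848224.
Each occurs with probability p³ ≈ (0.163)³ ≈ 4.30485e-03.
By linearity: E[X] = C(224, 3)·p³ ≈ 1848224 · 4.30485e-03 ≈ 7956.321.
Since α = 2/3 < 1, p = c/n^{2/3} ≫ 1/n is above the triangle threshold p ~ 1/n. Asymptotically E[X] ~ (c³/6)·n^{3(1−α)} = (6³/6)·n^{1} → ∞; triangles are abundant w.h.p.

E[X] ≈ 7956.321; in regime p = Θ(1/n^{2/3}) E[X] diverges (above the triangle threshold p ~ 1/n).


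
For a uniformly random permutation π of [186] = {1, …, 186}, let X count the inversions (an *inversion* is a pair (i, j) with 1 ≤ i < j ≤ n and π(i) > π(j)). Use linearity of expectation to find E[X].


Write X = Σ X_I over the C(186, 2) = 17205 pairs i < j, with X_I the indicator of one inversion.
There are 17205 indicators.
For each fixed pair i < j, the values π(i) and π(j) are two distinct elements of {1, …, 186} in uniformly random order; by symmetry P[π(i) > π(j)] = 1/2.
By linearity: E[X] = 17205 · (1/2) = C(186, 2) · (1/2) = 17205/2 = 17205/2 ≈ 8602.5000.

E[X] = 17205/2 = 8602.5000.


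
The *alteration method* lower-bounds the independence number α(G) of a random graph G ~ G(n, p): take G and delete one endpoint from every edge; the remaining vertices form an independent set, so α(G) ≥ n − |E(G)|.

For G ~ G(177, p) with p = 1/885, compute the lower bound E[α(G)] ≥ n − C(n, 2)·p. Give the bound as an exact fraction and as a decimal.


E[|E(G)|] = C(177, 2)·p = 15576 · (1/885) = 88/5.
E[α(G)] ≥ n − E[|E(G)|] = 177 − 88/5 = 797/5.
Numerically: ≈ 159.4000.
(This is only a lower bound; the true E[α(G)] may be larger.)

E[α(G)] ≥ 797/5 ≈ 159.4000.


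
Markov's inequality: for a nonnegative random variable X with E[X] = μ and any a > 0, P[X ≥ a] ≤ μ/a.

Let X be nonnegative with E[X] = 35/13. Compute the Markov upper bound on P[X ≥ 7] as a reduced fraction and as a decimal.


μ = E[X] = 35/13, a = 7.
Markov: P[X ≥ 7] ≤ μ/a = (35/13)/7 = 5/13.
Numerically: ≈ 0.38462.
(Since a = 7 > μ = 2.69231, the bound 5/13 is < 1 and informative.)

P[X ≥ 7] ≤ 5/13 ≈ 0.38462.


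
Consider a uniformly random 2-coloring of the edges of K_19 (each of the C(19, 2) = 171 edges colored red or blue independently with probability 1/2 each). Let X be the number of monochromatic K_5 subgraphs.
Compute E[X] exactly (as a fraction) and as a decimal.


Let X = Σ_S X_S over the C(19, 5) = 11628 subsets S of size 5, where X_S = 1 if the K_5 on S is monochromatic.
For a fixed S, the K_5 on S has C(5, 2) = 10 edges. P[all 10 edges red] = (1/2)^10, and likewise for blue, so P[monochromatic] = 2·(1/2)^10 = 2^{1 − 10} = 1/512.
Summing: E[X] = C(19, 5) · 2^{1 − 10} = 11628 · 1/512 = 2907/128.
Numerically: E[X] ≈ 22.711.

E[X] = C(19,5)·2^(1−C(5,2)) = 2907/128 ≈ 22.711.


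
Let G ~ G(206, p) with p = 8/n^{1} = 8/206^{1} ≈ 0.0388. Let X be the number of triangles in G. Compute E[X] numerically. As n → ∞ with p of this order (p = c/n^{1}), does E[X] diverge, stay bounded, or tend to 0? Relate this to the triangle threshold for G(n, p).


Number of potential triangles: C(206, 3) = 1435820.
Each occurs with probability p³ ≈ (0.0388)³ ≈ 5.85691e-05.
By linearity: E[X] = C(206, 3)·p³ ≈ 1435820 · 5.85691e-05 ≈ 84.095.
Here α = 1, so p = 8/n is exactly at the triangle threshold p ~ 1/n. Asymptotically E[X] → c³/6 = 8³/6 = 256/3 ≈ 85.333, a bounded constant. In this regime the triangle count is asymptotically Poisson(c³/6).

E[X] ≈ 84.095; in regime p = Θ(1/n^{1}) E[X] stays bounded (at the triangle threshold p ~ 1/n).


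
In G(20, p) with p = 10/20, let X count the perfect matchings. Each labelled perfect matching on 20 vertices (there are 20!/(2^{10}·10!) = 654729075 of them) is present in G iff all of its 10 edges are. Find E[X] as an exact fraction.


K_20 has 20!/(2^{10}·10!) = 654729075 labelled perfect matchings.
For each such perfect matching H, let X_H = 1 if all 10 edges of H are present in G. Then P[X_H = 1] = p^{10} = (1/2)^{10} = 1/1024.
Summing the indicators: E[X] = Σ_H E[X_H] = 654729075 · p^{10} = 654729075 · 1/1024 = 654729075/1024.
Numerically: E[X] ≈ 6.3938e+05.

E[X] = 654729075 · (1/2)^{10} = 654729075/1024 ≈ 6.3938e+05.


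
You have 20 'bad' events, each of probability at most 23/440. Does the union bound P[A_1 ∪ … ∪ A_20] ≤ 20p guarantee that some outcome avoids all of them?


Union bound: P[∪_{i=1}^{20} A_i] ≤ Σ_i P[A_i] ≤ 20·p = 20·(23/440) = 23/22.
Numerically: 23/22 ≈ 1.045.
Is 23/22 < 1? NO.
Since the bound 23/22 is ≥ 1, the union bound is uninformative here; it does NOT by itself certify existence.

20·p = 23/22 ≈ 1.045; existence NOT certified by the union bound.


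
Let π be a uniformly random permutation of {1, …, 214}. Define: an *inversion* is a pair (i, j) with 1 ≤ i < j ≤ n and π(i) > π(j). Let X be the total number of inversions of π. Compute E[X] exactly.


Write X = Σ X_I over the C(214, 2) = 22791 pairs i < j, with X_I the indicator of one inversion.
There are 22791 indicators.
For each fixed pair i < j, the values π(i) and π(j) are two distinct elements of {1, …, 214} in uniformly random order; by symmetry P[π(i) > π(j)] = 1/2.
By linearity: E[X] = 22791 · (1/2) = C(214, 2) · (1/2) = 22791/2 = 22791/2 ≈ 11395.500.

E[X] = 22791/2 = 11395.500.
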